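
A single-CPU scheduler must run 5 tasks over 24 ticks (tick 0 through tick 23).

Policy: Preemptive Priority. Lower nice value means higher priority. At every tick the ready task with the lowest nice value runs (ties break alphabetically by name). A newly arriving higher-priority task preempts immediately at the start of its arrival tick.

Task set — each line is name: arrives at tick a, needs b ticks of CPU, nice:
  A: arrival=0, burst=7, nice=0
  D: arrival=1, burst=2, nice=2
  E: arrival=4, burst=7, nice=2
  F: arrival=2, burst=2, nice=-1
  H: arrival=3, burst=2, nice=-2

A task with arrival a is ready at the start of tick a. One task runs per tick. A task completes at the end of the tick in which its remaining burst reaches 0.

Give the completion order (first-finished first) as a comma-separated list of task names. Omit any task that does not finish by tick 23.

t=0: ready={A} → run A
t=1: ready={A,D} → run A
t=2: ready={A,D,F} → run F
t=3: ready={A,D,F,H} → run H
t=4: ready={A,D,E,F,H} → run H
t=5: ready={A,D,E,F} → run F
t=6: ready={A,D,E} → run A
t=7: ready={A,D,E} → run A
t=8: ready={A,D,E} → run A
t=9: ready={A,D,E} → run A
t=10: ready={A,D,E} → run A
t=11: ready={D,E} → run D
t=12: ready={D,E} → run D
t=13: ready={E} → run E
t=14: ready={E} → run E
t=15: ready={E} → run E
t=16: ready={E} → run E
t=17: ready={E} → run E
t=18: ready={E} → run E
t=19: ready={E} → run E
t=20: (idle)
t=21: (idle)
t=22: (idle)
t=23: (idle)

completion order = H, F, A, D, E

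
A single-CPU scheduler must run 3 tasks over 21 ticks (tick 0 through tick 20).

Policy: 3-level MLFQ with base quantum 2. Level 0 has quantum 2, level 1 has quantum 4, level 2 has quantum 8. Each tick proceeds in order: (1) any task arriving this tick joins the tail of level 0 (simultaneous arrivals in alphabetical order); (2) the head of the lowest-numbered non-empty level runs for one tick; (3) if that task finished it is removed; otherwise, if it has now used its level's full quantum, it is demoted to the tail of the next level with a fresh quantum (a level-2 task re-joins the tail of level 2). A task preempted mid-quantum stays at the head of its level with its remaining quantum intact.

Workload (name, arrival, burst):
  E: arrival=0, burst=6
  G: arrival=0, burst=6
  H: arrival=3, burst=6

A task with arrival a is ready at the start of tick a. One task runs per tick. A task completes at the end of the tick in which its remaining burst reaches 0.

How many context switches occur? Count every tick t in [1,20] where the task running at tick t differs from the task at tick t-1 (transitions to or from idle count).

context switches = 6

t=0: L0/L1/L2 = EG/-/- → run E
t=1: L0/L1/L2 = EG/-/- → run E
t=2: L0/L1/L2 = G/E/- → run G
t=3: L0/L1/L2 = GH/E/- → run G
t=4: L0/L1/L2 = H/EG/- → run H
t=5: L0/L1/L2 = H/EG/- → run H
t=6: L0/L1/L2 = -/EGH/- → run E
t=7: L0/L1/L2 = -/EGH/- → run E
t=8: L0/L1/L2 = -/EGH/- → run E
t=9: L0/L1/L2 = -/EGH/- → run E
t=10: L0/L1/L2 = -/GH/- → run G
t=11: L0/L1/L2 = -/GH/- → run G
t=12: L0/L1/L2 = -/GH/- → run G
t=13: L0/L1/L2 = -/GH/- → run G
t=14: L0/L1/L2 = -/H/- → run H
t=15: L0/L1/L2 = -/H/- → run H
t=16: L0/L1/L2 = -/H/- → run H
t=17: L0/L1/L2 = -/H/- → run H
t=18: (idle)
t=19: (idle)
t=20: (idle)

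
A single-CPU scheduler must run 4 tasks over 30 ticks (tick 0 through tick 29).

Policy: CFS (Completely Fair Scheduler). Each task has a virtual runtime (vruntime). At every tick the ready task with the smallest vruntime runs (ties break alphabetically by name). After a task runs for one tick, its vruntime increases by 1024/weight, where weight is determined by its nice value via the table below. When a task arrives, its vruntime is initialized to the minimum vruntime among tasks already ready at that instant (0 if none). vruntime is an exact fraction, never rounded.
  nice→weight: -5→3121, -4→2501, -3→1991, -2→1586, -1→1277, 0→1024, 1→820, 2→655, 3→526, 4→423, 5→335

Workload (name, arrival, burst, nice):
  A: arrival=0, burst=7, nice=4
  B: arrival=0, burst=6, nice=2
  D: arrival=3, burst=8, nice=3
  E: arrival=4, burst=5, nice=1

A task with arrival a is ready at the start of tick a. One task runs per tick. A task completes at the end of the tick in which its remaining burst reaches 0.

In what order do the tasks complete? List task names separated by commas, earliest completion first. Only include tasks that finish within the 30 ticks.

completion order = E, B, A, D

t=0: vr[A=0 B=0] → run A
t=1: vr[A=1024/423 B=0] → run B
t=2: vr[A=1024/423 B=1024/655] → run B
t=3: vr[A=1024/423 B=2048/655 D=1024/423] → run A
t=4: vr[A=2048/423 B=2048/655 D=1024/423 E=1024/423] → run D
t=5: vr[A=2048/423 B=2048/655 D=485888/111249 E=1024/423] → run E
t=6: vr[A=2048/423 B=2048/655 D=485888/111249 E=318208/86715] → run B
t=7: vr[A=2048/423 B=3072/655 D=485888/111249 E=318208/86715] → run E
t=8: vr[A=2048/423 B=3072/655 D=485888/111249 E=426496/86715] → run D
t=9: vr[A=2048/423 B=3072/655 D=702464/111249 E=426496/86715] → run B
t=10: vr[A=2048/423 B=4096/655 D=702464/111249 E=426496/86715] → run A
t=11: vr[A=1024/141 B=4096/655 D=702464/111249 E=426496/86715] → run E
t=12: vr[A=1024/141 B=4096/655 D=702464/111249 E=534784/86715] → run E
t=13: vr[A=1024/141 B=4096/655 D=702464/111249 E=643072/86715] → run B
t=14: vr[A=1024/141 B=1024/131 D=702464/111249 E=643072/86715] → run D
t=15: vr[A=1024/141 B=1024/131 D=919040/111249 E=643072/86715] → run A
t=16: vr[A=4096/423 B=1024/131 D=919040/111249 E=643072/86715] → run E
t=17: vr[A=4096/423 B=1024/131 D=919040/111249] → run B
t=18: vr[A=4096/423 D=919040/111249] → run D
t=19: vr[A=4096/423 D=1135616/111249] → run A
t=20: vr[A=5120/423 D=1135616/111249] → run D
t=21: vr[A=5120/423 D=1352192/111249] → run A
t=22: vr[A=2048/141 D=1352192/111249] → run D
t=23: vr[A=2048/141 D=1568768/111249] → run D
t=24: vr[A=2048/141 D=1785344/111249] → run A
t=25: vr[D=1785344/111249] → run D
t=26: (idle)
t=27: (idle)
t=28: (idle)
t=29: (idle)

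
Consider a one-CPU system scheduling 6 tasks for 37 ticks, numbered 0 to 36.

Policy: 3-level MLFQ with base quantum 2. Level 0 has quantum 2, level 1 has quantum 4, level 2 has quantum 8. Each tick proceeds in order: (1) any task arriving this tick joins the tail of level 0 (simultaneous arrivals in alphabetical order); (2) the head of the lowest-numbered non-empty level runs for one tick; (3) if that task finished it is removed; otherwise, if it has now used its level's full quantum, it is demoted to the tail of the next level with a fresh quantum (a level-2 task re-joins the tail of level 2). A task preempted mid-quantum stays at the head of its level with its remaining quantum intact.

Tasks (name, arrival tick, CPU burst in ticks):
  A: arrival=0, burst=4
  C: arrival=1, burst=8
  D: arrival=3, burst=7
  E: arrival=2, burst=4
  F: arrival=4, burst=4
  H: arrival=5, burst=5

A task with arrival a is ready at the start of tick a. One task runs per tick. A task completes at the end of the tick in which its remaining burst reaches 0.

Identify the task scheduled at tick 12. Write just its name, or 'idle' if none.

running at tick 12 = A

t=0: L0/L1/L2 = A/-/- → run A
t=1: L0/L1/L2 = AC/-/- → run A
t=2: L0/L1/L2 = CE/A/- → run C
t=3: L0/L1/L2 = CED/A/- → run C
t=4: L0/L1/L2 = EDF/AC/- → run E
t=5: L0/L1/L2 = EDFH/AC/- → run E
t=6: L0/L1/L2 = DFH/ACE/- → run D
t=7: L0/L1/L2 = DFH/ACE/- → run D
t=8: L0/L1/L2 = FH/ACED/- → run F
t=9: L0/L1/L2 = FH/ACED/- → run F
t=10: L0/L1/L2 = H/ACEDF/- → run H
t=11: L0/L1/L2 = H/ACEDF/- → run H
t=12: L0/L1/L2 = -/ACEDFH/- → run A
t=13: L0/L1/L2 = -/ACEDFH/- → run A
t=14: L0/L1/L2 = -/CEDFH/- → run C
t=15: L0/L1/L2 = -/CEDFH/- → run C
t=16: L0/L1/L2 = -/CEDFH/- → run C
t=17: L0/L1/L2 = -/CEDFH/- → run C
t=18: L0/L1/L2 = -/EDFH/C → run E
t=19: L0/L1/L2 = -/EDFH/C → run E
t=20: L0/L1/L2 = -/DFH/C → run D
t=21: L0/L1/L2 = -/DFH/C → run D
t=22: L0/L1/L2 = -/DFH/C → run D
t=23: L0/L1/L2 = -/DFH/C → run D
t=24: L0/L1/L2 = -/FH/CD → run F
t=25: L0/L1/L2 = -/FH/CD → run F
t=26: L0/L1/L2 = -/H/CD → run H
t=27: L0/L1/L2 = -/H/CD → run H
t=28: L0/L1/L2 = -/H/CD → run H
t=29: L0/L1/L2 = -/-/CD → run C
t=30: L0/L1/L2 = -/-/CD → run C
t=31: L0/L1/L2 = -/-/D → run D
t=32: (idle)
t=33: (idle)
t=34: (idle)
t=35: (idle)
t=36: (idle)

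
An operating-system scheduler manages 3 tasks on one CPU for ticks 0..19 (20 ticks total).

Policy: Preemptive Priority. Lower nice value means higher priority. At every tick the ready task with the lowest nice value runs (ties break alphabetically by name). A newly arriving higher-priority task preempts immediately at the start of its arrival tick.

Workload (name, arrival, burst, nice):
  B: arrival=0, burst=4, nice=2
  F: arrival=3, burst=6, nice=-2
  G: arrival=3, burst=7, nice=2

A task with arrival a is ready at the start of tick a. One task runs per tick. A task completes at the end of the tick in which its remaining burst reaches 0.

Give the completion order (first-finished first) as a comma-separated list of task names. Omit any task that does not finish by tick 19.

completion order = F, B, G

t=0: ready={B} → run B
t=1: ready={B} → run B
t=2: ready={B} → run B
t=3: ready={B,F,G} → run F
t=4: ready={B,F,G} → run F
t=5: ready={B,F,G} → run F
t=6: ready={B,F,G} → run F
t=7: ready={B,F,G} → run F
t=8: ready={B,F,G} → run F
t=9: ready={B,G} → run B
t=10: ready={G} → run G
t=11: ready={G} → run G
t=12: ready={G} → run G
t=13: ready={G} → run G
t=14: ready={G} → run G
t=15: ready={G} → run G
t=16: ready={G} → run G
t=17: (idle)
t=18: (idle)
t=19: (idle)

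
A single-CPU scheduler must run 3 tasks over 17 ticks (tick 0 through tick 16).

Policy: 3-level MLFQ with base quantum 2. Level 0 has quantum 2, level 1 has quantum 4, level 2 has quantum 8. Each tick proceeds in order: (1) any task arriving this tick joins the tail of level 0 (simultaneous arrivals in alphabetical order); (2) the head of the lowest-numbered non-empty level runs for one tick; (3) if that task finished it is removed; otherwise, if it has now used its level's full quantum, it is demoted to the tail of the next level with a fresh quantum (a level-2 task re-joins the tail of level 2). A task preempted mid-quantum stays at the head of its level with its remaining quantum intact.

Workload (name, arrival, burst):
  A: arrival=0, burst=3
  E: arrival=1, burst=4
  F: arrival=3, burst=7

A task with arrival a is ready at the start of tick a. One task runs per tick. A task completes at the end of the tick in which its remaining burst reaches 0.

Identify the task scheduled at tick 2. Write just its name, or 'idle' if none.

t=0: L0/L1/L2 = A/-/- → run A
t=1: L0/L1/L2 = AE/-/- → run A
t=2: L0/L1/L2 = E/A/- → run E
t=3: L0/L1/L2 = EF/A/- → run E
t=4: L0/L1/L2 = F/AE/- → run F
t=5: L0/L1/L2 = F/AE/- → run F
t=6: L0/L1/L2 = -/AEF/- → run A
t=7: L0/L1/L2 = -/EF/- → run E
t=8: L0/L1/L2 = -/EF/- → run E
t=9: L0/L1/L2 = -/F/- → run F
t=10: L0/L1/L2 = -/F/- → run F
t=11: L0/L1/L2 = -/F/- → run F
t=12: L0/L1/L2 = -/F/- → run F
t=13: L0/L1/L2 = -/-/F → run F
t=14: (idle)
t=15: (idle)
t=16: (idle)

running at tick 2 = E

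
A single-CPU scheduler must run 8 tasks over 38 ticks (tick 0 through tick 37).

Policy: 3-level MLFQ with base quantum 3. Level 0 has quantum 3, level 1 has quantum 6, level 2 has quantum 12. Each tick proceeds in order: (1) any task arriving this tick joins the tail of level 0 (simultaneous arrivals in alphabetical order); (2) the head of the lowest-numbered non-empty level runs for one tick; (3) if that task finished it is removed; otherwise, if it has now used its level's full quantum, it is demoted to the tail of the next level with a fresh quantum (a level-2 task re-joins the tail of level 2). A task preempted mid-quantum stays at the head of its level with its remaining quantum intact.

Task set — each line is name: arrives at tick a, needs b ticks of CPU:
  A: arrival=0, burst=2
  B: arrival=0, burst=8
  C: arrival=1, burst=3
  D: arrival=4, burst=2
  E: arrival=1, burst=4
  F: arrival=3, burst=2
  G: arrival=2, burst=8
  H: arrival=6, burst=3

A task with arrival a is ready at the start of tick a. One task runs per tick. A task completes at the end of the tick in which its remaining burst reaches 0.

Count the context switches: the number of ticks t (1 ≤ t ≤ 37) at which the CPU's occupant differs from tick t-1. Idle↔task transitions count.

t=0: L0/L1/L2 = AB/-/- → run A
t=1: L0/L1/L2 = ABCE/-/- → run A
t=2: L0/L1/L2 = BCEG/-/- → run B
t=3: L0/L1/L2 = BCEGF/-/- → run B
t=4: L0/L1/L2 = BCEGFD/-/- → run B
t=5: L0/L1/L2 = CEGFD/B/- → run C
t=6: L0/L1/L2 = CEGFDH/B/- → run C
t=7: L0/L1/L2 = CEGFDH/B/- → run C
t=8: L0/L1/L2 = EGFDH/B/- → run E
t=9: L0/L1/L2 = EGFDH/B/- → run E
t=10: L0/L1/L2 = EGFDH/B/- → run E
t=11: L0/L1/L2 = GFDH/BE/- → run G
t=12: L0/L1/L2 = GFDH/BE/- → run G
t=13: L0/L1/L2 = GFDH/BE/- → run G
t=14: L0/L1/L2 = FDH/BEG/- → run F
t=15: L0/L1/L2 = FDH/BEG/- → run F
t=16: L0/L1/L2 = DH/BEG/- → run D
t=17: L0/L1/L2 = DH/BEG/- → run D
t=18: L0/L1/L2 = H/BEG/- → run H
t=19: L0/L1/L2 = H/BEG/- → run H
t=20: L0/L1/L2 = H/BEG/- → run H
t=21: L0/L1/L2 = -/BEG/- → run B
t=22: L0/L1/L2 = -/BEG/- → run B
t=23: L0/L1/L2 = -/BEG/- → run B
t=24: L0/L1/L2 = -/BEG/- → run B
t=25: L0/L1/L2 = -/BEG/- → run B
t=26: L0/L1/L2 = -/EG/- → run E
t=27: L0/L1/L2 = -/G/- → run G
t=28: L0/L1/L2 = -/G/- → run G
t=29: L0/L1/L2 = -/G/- → run G
t=30: L0/L1/L2 = -/G/- → run G
t=31: L0/L1/L2 = -/G/- → run G
t=32: (idle)
t=33: (idle)
t=34: (idle)
t=35: (idle)
t=36: (idle)
t=37: (idle)

context switches = 11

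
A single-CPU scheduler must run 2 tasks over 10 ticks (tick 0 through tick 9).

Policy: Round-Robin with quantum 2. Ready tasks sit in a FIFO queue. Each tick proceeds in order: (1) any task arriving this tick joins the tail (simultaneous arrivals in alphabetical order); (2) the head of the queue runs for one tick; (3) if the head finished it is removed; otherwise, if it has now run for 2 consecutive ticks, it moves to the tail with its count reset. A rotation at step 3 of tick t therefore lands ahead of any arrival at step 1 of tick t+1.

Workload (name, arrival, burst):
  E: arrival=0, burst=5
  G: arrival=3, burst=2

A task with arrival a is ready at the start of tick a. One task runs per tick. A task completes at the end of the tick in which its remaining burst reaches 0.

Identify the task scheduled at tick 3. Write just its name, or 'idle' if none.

running at tick 3 = E

t=0: queue=[E] q_used=0 → run E
t=1: queue=[E] q_used=1 → run E
t=2: queue=[E] q_used=0 → run E
t=3: queue=[E,G] q_used=1 → run E
t=4: queue=[G,E] q_used=0 → run G
t=5: queue=[G,E] q_used=1 → run G
t=6: queue=[E] q_used=0 → run E
t=7: (idle)
t=8: (idle)
t=9: (idle)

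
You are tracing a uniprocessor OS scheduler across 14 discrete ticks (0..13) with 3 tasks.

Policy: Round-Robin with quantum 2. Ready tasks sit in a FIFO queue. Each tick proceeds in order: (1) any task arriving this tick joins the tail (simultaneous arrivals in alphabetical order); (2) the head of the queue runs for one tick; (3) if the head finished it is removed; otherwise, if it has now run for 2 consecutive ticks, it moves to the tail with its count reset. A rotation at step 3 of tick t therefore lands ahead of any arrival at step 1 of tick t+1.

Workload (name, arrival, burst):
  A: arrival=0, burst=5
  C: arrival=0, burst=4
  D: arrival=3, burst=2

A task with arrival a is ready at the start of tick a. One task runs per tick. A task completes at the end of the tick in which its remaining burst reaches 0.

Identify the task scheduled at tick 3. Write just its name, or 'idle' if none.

running at tick 3 = C

t=0: queue=[A,C] q_used=0 → run A
t=1: queue=[A,C] q_used=1 → run A
t=2: queue=[C,A] q_used=0 → run C
t=3: queue=[C,A,D] q_used=1 → run C
t=4: queue=[A,D,C] q_used=0 → run A
t=5: queue=[A,D,C] q_used=1 → run A
t=6: queue=[D,C,A] q_used=0 → run D
t=7: queue=[D,C,A] q_used=1 → run D
t=8: queue=[C,A] q_used=0 → run C
t=9: queue=[C,A] q_used=1 → run C
t=10: queue=[A] q_used=0 → run A
t=11: (idle)
t=12: (idle)
t=13: (idle)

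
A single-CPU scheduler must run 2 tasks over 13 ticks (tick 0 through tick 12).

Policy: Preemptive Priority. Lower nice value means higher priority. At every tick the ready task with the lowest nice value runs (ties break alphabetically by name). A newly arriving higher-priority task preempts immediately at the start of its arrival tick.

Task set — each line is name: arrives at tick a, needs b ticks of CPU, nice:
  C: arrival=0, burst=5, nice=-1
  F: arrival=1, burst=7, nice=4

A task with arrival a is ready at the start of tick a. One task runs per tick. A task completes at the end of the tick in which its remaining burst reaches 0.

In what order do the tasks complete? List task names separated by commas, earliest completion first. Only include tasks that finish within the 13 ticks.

completion order = C, F

t=0: ready={C} → run C
t=1: ready={C,F} → run C
t=2: ready={C,F} → run C
t=3: ready={C,F} → run C
t=4: ready={C,F} → run C
t=5: ready={F} → run F
t=6: ready={F} → run F
t=7: ready={F} → run F
t=8: ready={F} → run F
t=9: ready={F} → run F
t=10: ready={F} → run F
t=11: ready={F} → run F
t=12: (idle)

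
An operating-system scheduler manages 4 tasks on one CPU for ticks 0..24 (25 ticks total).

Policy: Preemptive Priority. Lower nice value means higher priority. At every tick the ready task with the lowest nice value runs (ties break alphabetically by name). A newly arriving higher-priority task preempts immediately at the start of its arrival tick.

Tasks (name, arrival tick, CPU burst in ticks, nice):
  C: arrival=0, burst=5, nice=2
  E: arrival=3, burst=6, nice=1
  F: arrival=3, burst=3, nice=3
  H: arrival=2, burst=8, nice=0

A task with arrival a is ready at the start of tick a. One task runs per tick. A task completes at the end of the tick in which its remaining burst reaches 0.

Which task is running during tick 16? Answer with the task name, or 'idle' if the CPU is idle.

t=0: ready={C} → run C
t=1: ready={C} → run C
t=2: ready={C,H} → run H
t=3: ready={C,E,F,H} → run H
t=4: ready={C,E,F,H} → run H
t=5: ready={C,E,F,H} → run H
t=6: ready={C,E,F,H} → run H
t=7: ready={C,E,F,H} → run H
t=8: ready={C,E,F,H} → run H
t=9: ready={C,E,F,H} → run H
t=10: ready={C,E,F} → run E
t=11: ready={C,E,F} → run E
t=12: ready={C,E,F} → run E
t=13: ready={C,E,F} → run E
t=14: ready={C,E,F} → run E
t=15: ready={C,E,F} → run E
t=16: ready={C,F} → run C
t=17: ready={C,F} → run C
t=18: ready={C,F} → run C
t=19: ready={F} → run F
t=20: ready={F} → run F
t=21: ready={F} → run F
t=22: (idle)
t=23: (idle)
t=24: (idle)

running at tick 16 = C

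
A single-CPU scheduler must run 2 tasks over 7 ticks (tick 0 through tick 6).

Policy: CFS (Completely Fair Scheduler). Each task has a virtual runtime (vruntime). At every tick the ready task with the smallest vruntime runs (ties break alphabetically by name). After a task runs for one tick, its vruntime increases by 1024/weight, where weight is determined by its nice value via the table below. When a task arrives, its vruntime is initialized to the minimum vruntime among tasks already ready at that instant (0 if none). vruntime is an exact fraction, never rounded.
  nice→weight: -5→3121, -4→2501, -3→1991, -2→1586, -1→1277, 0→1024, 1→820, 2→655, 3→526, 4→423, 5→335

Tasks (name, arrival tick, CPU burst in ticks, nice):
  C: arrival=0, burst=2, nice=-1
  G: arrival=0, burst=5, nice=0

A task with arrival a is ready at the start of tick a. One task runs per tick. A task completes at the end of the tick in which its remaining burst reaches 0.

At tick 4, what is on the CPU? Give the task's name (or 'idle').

t=0: vr[C=0 G=0] → run C
t=1: vr[C=1024/1277 G=0] → run G
t=2: vr[C=1024/1277 G=1] → run C
t=3: vr[G=1] → run G
t=4: vr[G=2] → run G
t=5: vr[G=3] → run G
t=6: vr[G=4] → run G

running at tick 4 = G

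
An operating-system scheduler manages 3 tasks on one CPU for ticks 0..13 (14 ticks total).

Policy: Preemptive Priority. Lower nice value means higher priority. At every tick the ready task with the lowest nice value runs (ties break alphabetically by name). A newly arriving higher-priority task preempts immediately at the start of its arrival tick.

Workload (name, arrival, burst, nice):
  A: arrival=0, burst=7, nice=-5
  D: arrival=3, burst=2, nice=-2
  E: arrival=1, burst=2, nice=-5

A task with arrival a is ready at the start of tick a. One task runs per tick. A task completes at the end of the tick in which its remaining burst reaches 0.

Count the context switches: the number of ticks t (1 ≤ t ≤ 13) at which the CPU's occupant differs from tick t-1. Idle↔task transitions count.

t=0: ready={A} → run A
t=1: ready={A,E} → run A
t=2: ready={A,E} → run A
t=3: ready={A,D,E} → run A
t=4: ready={A,D,E} → run A
t=5: ready={A,D,E} → run A
t=6: ready={A,D,E} → run A
t=7: ready={D,E} → run E
t=8: ready={D,E} → run E
t=9: ready={D} → run D
t=10: ready={D} → run D
t=11: (idle)
t=12: (idle)
t=13: (idle)

context switches = 3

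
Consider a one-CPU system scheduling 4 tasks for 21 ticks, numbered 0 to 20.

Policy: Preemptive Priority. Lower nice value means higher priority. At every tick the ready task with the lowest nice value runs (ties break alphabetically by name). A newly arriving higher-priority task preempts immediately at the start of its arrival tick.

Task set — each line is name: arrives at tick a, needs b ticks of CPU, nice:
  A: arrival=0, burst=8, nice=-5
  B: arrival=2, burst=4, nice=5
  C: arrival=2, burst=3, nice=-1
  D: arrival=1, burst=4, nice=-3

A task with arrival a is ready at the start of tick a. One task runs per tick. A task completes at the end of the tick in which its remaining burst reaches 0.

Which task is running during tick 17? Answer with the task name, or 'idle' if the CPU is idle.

running at tick 17 = B

t=0: ready={A} → run A
t=1: ready={A,D} → run A
t=2: ready={A,B,C,D} → run A
t=3: ready={A,B,C,D} → run A
t=4: ready={A,B,C,D} → run A
t=5: ready={A,B,C,D} → run A
t=6: ready={A,B,C,D} → run A
t=7: ready={A,B,C,D} → run A
t=8: ready={B,C,D} → run D
t=9: ready={B,C,D} → run D
t=10: ready={B,C,D} → run D
t=11: ready={B,C,D} → run D
t=12: ready={B,C} → run C
t=13: ready={B,C} → run C
t=14: ready={B,C} → run C
t=15: ready={B} → run B
t=16: ready={B} → run B
t=17: ready={B} → run B
t=18: ready={B} → run B
t=19: (idle)
t=20: (idle)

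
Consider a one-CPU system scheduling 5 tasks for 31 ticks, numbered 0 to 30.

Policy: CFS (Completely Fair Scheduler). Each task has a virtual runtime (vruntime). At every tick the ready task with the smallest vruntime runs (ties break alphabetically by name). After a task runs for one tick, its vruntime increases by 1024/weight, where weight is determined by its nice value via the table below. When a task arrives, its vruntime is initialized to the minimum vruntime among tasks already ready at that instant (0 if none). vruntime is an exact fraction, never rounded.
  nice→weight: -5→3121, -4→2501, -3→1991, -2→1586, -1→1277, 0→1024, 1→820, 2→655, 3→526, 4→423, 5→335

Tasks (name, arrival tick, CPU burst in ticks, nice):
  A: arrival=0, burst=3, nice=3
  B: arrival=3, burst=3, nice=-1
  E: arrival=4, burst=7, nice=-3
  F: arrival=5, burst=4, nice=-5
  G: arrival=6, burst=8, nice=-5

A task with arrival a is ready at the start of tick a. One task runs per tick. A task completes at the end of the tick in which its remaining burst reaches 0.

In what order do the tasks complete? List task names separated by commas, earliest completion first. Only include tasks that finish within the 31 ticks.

completion order = A, B, F, G, E

t=0: vr[A=0] → run A
t=1: vr[A=512/263] → run A
t=2: vr[A=1024/263] → run A
t=3: vr[B=0] → run B
t=4: vr[B=1024/1277 E=1024/1277] → run B
t=5: vr[B=2048/1277 E=1024/1277 F=1024/1277] → run E
t=6: vr[B=2048/1277 E=3346432/2542507 F=1024/1277 G=1024/1277] → run F
t=7: vr[B=2048/1277 E=3346432/2542507 F=4503552/3985517 G=1024/1277] → run G
t=8: vr[B=2048/1277 E=3346432/2542507 F=4503552/3985517 G=4503552/3985517] → run F
t=9: vr[B=2048/1277 E=3346432/2542507 F=5811200/3985517 G=4503552/3985517] → run G
t=10: vr[B=2048/1277 E=3346432/2542507 F=5811200/3985517 G=5811200/3985517] → run E
t=11: vr[B=2048/1277 E=4654080/2542507 F=5811200/3985517 G=5811200/3985517] → run F
t=12: vr[B=2048/1277 E=4654080/2542507 F=7118848/3985517 G=5811200/3985517] → run G
t=13: vr[B=2048/1277 E=4654080/2542507 F=7118848/3985517 G=7118848/3985517] → run B
t=14: vr[E=4654080/2542507 F=7118848/3985517 G=7118848/3985517] → run F
t=15: vr[E=4654080/2542507 G=7118848/3985517] → run G
t=16: vr[E=4654080/2542507 G=8426496/3985517] → run E
t=17: vr[E=5961728/2542507 G=8426496/3985517] → run G
t=18: vr[E=5961728/2542507 G=9734144/3985517] → run E
t=19: vr[E=7269376/2542507 G=9734144/3985517] → run G
t=20: vr[E=7269376/2542507 G=11041792/3985517] → run G
t=21: vr[E=7269376/2542507 G=12349440/3985517] → run E
t=22: vr[E=8577024/2542507 G=12349440/3985517] → run G
t=23: vr[E=8577024/2542507] → run E
t=24: vr[E=9884672/2542507] → run E
t=25: (idle)
t=26: (idle)
t=27: (idle)
t=28: (idle)
t=29: (idle)
t=30: (idle)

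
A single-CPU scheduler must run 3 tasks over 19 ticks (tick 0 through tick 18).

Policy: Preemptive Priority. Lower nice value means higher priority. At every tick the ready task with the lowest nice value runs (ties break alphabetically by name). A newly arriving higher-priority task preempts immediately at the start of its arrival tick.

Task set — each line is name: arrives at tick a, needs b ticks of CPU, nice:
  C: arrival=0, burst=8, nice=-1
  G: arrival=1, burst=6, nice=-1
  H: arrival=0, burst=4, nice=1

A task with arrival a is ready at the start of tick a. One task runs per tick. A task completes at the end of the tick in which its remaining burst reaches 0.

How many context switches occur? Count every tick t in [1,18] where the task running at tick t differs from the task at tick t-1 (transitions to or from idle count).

t=0: ready={C,H} → run C
t=1: ready={C,G,H} → run C
t=2: ready={C,G,H} → run C
t=3: ready={C,G,H} → run C
t=4: ready={C,G,H} → run C
t=5: ready={C,G,H} → run C
t=6: ready={C,G,H} → run C
t=7: ready={C,G,H} → run C
t=8: ready={G,H} → run G
t=9: ready={G,H} → run G
t=10: ready={G,H} → run G
t=11: ready={G,H} → run G
t=12: ready={G,H} → run G
t=13: ready={G,H} → run G
t=14: ready={H} → run H
t=15: ready={H} → run H
t=16: ready={H} → run H
t=17: ready={H} → run H
t=18: (idle)

context switches = 3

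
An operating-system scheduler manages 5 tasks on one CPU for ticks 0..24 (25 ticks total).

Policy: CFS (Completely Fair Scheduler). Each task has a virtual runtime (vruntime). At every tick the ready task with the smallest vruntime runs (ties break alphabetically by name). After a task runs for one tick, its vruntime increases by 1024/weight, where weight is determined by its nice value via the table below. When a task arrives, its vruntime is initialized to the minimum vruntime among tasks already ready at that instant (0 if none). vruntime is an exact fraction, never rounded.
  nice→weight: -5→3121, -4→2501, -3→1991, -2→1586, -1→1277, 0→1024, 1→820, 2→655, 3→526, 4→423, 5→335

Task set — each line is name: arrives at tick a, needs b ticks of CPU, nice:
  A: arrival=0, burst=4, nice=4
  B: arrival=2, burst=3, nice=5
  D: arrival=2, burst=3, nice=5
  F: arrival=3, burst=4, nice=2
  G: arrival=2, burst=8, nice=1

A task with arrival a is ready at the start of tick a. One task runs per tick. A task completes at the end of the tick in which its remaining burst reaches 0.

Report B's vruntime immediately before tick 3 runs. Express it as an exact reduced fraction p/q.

vruntime(B, start of tick 3) = 2048/423

t=0: vr[A=0] → run A
t=1: vr[A=1024/423] → run A
t=2: vr[A=2048/423 B=2048/423 D=2048/423 G=2048/423] → run A
t=3: vr[A=1024/141 B=2048/423 D=2048/423 F=2048/423 G=2048/423] → run B
t=4: vr[A=1024/141 B=1119232/141705 D=2048/423 F=2048/423 G=2048/423] → run D
t=5: vr[A=1024/141 B=1119232/141705 D=1119232/141705 F=2048/423 G=2048/423] → run F
t=6: vr[A=1024/141 B=1119232/141705 D=1119232/141705 F=1774592/277065 G=2048/423] → run G
t=7: vr[A=1024/141 B=1119232/141705 D=1119232/141705 F=1774592/277065 G=528128/86715] → run G
t=8: vr[A=1024/141 B=1119232/141705 D=1119232/141705 F=1774592/277065 G=636416/86715] → run F
t=9: vr[A=1024/141 B=1119232/141705 D=1119232/141705 F=2207744/277065 G=636416/86715] → run A
t=10: vr[B=1119232/141705 D=1119232/141705 F=2207744/277065 G=636416/86715] → run G
t=11: vr[B=1119232/141705 D=1119232/141705 F=2207744/277065 G=744704/86715] → run B
t=12: vr[B=1552384/141705 D=1119232/141705 F=2207744/277065 G=744704/86715] → run D
t=13: vr[B=1552384/141705 D=1552384/141705 F=2207744/277065 G=744704/86715] → run F
t=14: vr[B=1552384/141705 D=1552384/141705 F=2640896/277065 G=744704/86715] → run G
t=15: vr[B=1552384/141705 D=1552384/141705 F=2640896/277065 G=852992/86715] → run F
t=16: vr[B=1552384/141705 D=1552384/141705 G=852992/86715] → run G
t=17: vr[B=1552384/141705 D=1552384/141705 G=192256/17343] → run B
t=18: vr[D=1552384/141705 G=192256/17343] → run D
t=19: vr[G=192256/17343] → run G
t=20: vr[G=1069568/86715] → run G
t=21: vr[G=1177856/86715] → run G
t=22: (idle)
t=23: (idle)
t=24: (idle)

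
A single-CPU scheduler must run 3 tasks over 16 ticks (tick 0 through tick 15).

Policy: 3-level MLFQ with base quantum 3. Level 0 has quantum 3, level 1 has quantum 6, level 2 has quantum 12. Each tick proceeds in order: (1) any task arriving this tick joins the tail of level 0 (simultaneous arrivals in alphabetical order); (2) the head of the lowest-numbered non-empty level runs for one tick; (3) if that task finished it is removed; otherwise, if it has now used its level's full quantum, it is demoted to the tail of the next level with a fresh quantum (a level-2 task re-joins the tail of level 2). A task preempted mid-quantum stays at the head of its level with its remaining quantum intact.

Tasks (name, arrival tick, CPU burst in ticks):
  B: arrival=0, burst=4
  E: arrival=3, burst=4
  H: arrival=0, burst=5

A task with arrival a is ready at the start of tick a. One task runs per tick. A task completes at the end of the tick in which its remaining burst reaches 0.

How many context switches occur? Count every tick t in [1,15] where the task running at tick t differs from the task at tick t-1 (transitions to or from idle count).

t=0: L0/L1/L2 = BH/-/- → run B
t=1: L0/L1/L2 = BH/-/- → run B
t=2: L0/L1/L2 = BH/-/- → run B
t=3: L0/L1/L2 = HE/B/- → run H
t=4: L0/L1/L2 = HE/B/- → run H
t=5: L0/L1/L2 = HE/B/- → run H
t=6: L0/L1/L2 = E/BH/- → run E
t=7: L0/L1/L2 = E/BH/- → run E
t=8: L0/L1/L2 = E/BH/- → run E
t=9: L0/L1/L2 = -/BHE/- → run B
t=10: L0/L1/L2 = -/HE/- → run H
t=11: L0/L1/L2 = -/HE/- → run H
t=12: L0/L1/L2 = -/E/- → run E
t=13: (idle)
t=14: (idle)
t=15: (idle)

context switches = 6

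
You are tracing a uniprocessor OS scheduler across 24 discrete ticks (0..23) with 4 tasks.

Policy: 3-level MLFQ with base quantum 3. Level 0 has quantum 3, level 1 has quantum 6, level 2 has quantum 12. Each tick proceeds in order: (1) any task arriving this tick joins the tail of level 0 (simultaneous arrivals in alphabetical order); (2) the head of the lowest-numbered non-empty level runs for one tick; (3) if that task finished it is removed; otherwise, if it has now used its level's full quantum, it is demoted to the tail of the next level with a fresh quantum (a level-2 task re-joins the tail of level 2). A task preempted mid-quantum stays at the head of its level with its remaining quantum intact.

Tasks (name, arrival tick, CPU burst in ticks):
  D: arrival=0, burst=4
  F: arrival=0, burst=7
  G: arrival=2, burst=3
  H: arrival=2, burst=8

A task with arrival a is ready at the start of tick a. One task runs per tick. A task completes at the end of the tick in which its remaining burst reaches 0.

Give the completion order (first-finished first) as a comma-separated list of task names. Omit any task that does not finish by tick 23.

completion order = G, D, F, H

t=0: L0/L1/L2 = DF/-/- → run D
t=1: L0/L1/L2 = DF/-/- → run D
t=2: L0/L1/L2 = DFGH/-/- → run D
t=3: L0/L1/L2 = FGH/D/- → run F
t=4: L0/L1/L2 = FGH/D/- → run F
t=5: L0/L1/L2 = FGH/D/- → run F
t=6: L0/L1/L2 = GH/DF/- → run G
t=7: L0/L1/L2 = GH/DF/- → run G
t=8: L0/L1/L2 = GH/DF/- → run G
t=9: L0/L1/L2 = H/DF/- → run H
t=10: L0/L1/L2 = H/DF/- → run H
t=11: L0/L1/L2 = H/DF/- → run H
t=12: L0/L1/L2 = -/DFH/- → run D
t=13: L0/L1/L2 = -/FH/- → run F
t=14: L0/L1/L2 = -/FH/- → run F
t=15: L0/L1/L2 = -/FH/- → run F
t=16: L0/L1/L2 = -/FH/- → run F
t=17: L0/L1/L2 = -/H/- → run H
t=18: L0/L1/L2 = -/H/- → run H
t=19: L0/L1/L2 = -/H/- → run H
t=20: L0/L1/L2 = -/H/- → run H
t=21: L0/L1/L2 = -/H/- → run H
t=22: (idle)
t=23: (idle)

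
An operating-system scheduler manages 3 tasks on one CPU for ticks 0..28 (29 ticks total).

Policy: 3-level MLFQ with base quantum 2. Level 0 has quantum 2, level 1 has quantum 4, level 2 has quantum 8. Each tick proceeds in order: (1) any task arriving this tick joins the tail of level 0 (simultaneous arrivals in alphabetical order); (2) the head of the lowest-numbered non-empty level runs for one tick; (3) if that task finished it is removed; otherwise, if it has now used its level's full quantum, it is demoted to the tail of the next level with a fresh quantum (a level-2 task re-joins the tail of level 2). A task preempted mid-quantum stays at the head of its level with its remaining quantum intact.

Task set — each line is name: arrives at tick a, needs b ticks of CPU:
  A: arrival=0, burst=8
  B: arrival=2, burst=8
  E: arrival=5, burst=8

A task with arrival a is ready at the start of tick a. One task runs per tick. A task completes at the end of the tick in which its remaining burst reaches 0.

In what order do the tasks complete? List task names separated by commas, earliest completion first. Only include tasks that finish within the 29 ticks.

completion order = A, B, E

t=0: L0/L1/L2 = A/-/- → run A
t=1: L0/L1/L2 = A/-/- → run A
t=2: L0/L1/L2 = B/A/- → run B
t=3: L0/L1/L2 = B/A/- → run B
t=4: L0/L1/L2 = -/AB/- → run A
t=5: L0/L1/L2 = E/AB/- → run E
t=6: L0/L1/L2 = E/AB/- → run E
t=7: L0/L1/L2 = -/ABE/- → run A
t=8: L0/L1/L2 = -/ABE/- → run A
t=9: L0/L1/L2 = -/ABE/- → run A
t=10: L0/L1/L2 = -/BE/A → run B
t=11: L0/L1/L2 = -/BE/A → run B
t=12: L0/L1/L2 = -/BE/A → run B
t=13: L0/L1/L2 = -/BE/A → run B
t=14: L0/L1/L2 = -/E/AB → run E
t=15: L0/L1/L2 = -/E/AB → run E
t=16: L0/L1/L2 = -/E/AB → run E
t=17: L0/L1/L2 = -/E/AB → run E
t=18: L0/L1/L2 = -/-/ABE → run A
t=19: L0/L1/L2 = -/-/ABE → run A
t=20: L0/L1/L2 = -/-/BE → run B
t=21: L0/L1/L2 = -/-/BE → run B
t=22: L0/L1/L2 = -/-/E → run E
t=23: L0/L1/L2 = -/-/E → run E
t=24: (idle)
t=25: (idle)
t=26: (idle)
t=27: (idle)
t=28: (idle)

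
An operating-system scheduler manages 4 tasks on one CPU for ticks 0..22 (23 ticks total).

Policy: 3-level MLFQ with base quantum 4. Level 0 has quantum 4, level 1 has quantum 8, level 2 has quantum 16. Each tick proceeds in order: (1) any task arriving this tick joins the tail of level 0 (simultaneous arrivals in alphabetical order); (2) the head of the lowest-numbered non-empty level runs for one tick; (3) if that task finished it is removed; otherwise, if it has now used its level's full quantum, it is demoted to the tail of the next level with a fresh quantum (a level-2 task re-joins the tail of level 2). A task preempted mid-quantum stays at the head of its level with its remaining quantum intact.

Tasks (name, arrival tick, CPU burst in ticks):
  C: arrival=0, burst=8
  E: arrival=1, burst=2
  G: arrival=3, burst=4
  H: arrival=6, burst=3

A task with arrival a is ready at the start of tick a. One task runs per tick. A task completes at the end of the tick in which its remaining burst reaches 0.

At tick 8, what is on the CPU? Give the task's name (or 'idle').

t=0: L0/L1/L2 = C/-/- → run C
t=1: L0/L1/L2 = CE/-/- → run C
t=2: L0/L1/L2 = CE/-/- → run C
t=3: L0/L1/L2 = CEG/-/- → run C
t=4: L0/L1/L2 = EG/C/- → run E
t=5: L0/L1/L2 = EG/C/- → run E
t=6: L0/L1/L2 = GH/C/- → run G
t=7: L0/L1/L2 = GH/C/- → run G
t=8: L0/L1/L2 = GH/C/- → run G
t=9: L0/L1/L2 = GH/C/- → run G
t=10: L0/L1/L2 = H/C/- → run H
t=11: L0/L1/L2 = H/C/- → run H
t=12: L0/L1/L2 = H/C/- → run H
t=13: L0/L1/L2 = -/C/- → run C
t=14: L0/L1/L2 = -/C/- → run C
t=15: L0/L1/L2 = -/C/- → run C
t=16: L0/L1/L2 = -/C/- → run C
t=17: (idle)
t=18: (idle)
t=19: (idle)
t=20: (idle)
t=21: (idle)
t=22: (idle)

running at tick 8 = G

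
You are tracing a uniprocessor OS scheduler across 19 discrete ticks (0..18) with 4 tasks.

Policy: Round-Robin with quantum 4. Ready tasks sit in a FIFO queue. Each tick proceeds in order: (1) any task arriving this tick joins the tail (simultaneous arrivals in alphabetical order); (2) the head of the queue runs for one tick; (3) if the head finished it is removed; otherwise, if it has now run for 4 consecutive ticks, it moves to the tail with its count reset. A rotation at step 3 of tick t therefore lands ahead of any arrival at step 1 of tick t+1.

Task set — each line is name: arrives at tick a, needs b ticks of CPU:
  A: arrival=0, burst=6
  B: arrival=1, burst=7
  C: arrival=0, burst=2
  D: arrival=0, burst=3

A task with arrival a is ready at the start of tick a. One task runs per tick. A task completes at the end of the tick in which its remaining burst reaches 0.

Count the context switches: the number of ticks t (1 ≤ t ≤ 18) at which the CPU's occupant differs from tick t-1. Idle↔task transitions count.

context switches = 6

t=0: queue=[A,C,D] q_used=0 → run A
t=1: queue=[A,C,D,B] q_used=1 → run A
t=2: queue=[A,C,D,B] q_used=2 → run A
t=3: queue=[A,C,D,B] q_used=3 → run A
t=4: queue=[C,D,B,A] q_used=0 → run C
t=5: queue=[C,D,B,A] q_used=1 → run C
t=6: queue=[D,B,A] q_used=0 → run D
t=7: queue=[D,B,A] q_used=1 → run D
t=8: queue=[D,B,A] q_used=2 → run D
t=9: queue=[B,A] q_used=0 → run B
t=10: queue=[B,A] q_used=1 → run B
t=11: queue=[B,A] q_used=2 → run B
t=12: queue=[B,A] q_used=3 → run B
t=13: queue=[A,B] q_used=0 → run A
t=14: queue=[A,B] q_used=1 → run A
t=15: queue=[B] q_used=0 → run B
t=16: queue=[B] q_used=1 → run B
t=17: queue=[B] q_used=2 → run B
t=18: (idle)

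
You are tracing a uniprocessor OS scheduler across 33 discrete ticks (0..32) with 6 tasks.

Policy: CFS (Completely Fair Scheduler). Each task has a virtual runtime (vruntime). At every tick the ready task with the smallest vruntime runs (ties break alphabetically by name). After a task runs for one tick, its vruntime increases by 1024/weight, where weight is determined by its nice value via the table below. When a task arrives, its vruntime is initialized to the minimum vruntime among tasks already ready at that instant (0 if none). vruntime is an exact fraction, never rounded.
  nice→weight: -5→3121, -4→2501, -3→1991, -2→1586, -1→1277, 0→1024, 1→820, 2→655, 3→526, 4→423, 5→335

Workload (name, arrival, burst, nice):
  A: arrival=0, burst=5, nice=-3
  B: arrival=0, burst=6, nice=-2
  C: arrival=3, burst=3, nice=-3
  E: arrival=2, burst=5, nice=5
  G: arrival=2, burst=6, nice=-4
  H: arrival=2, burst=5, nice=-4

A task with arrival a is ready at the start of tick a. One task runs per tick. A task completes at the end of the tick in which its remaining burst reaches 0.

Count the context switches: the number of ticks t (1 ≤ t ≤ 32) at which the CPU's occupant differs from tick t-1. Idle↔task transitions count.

t=0: vr[A=0 B=0] → run A
t=1: vr[A=1024/1991 B=0] → run B
t=2: vr[A=1024/1991 B=512/793 E=1024/1991 G=1024/1991 H=1024/1991] → run A
t=3: vr[A=2048/1991 B=512/793 C=1024/1991 E=1024/1991 G=1024/1991 H=1024/1991] → run C
t=4: vr[A=2048/1991 B=512/793 C=2048/1991 E=1024/1991 G=1024/1991 H=1024/1991] → run E
t=5: vr[A=2048/1991 B=512/793 C=2048/1991 E=2381824/666985 G=1024/1991 H=1024/1991] → run G
t=6: vr[A=2048/1991 B=512/793 C=2048/1991 E=2381824/666985 G=4599808/4979491 H=1024/1991] → run H
t=7: vr[A=2048/1991 B=512/793 C=2048/1991 E=2381824/666985 G=4599808/4979491 H=4599808/4979491] → run B
t=8: vr[A=2048/1991 B=1024/793 C=2048/1991 E=2381824/666985 G=4599808/4979491 H=4599808/4979491] → run G
t=9: vr[A=2048/1991 B=1024/793 C=2048/1991 E=2381824/666985 G=6638592/4979491 H=4599808/4979491] → run H
t=10: vr[A=2048/1991 B=1024/793 C=2048/1991 E=2381824/666985 G=6638592/4979491 H=6638592/4979491] → run A
t=11: vr[A=3072/1991 B=1024/793 C=2048/1991 E=2381824/666985 G=6638592/4979491 H=6638592/4979491] → run C
t=12: vr[A=3072/1991 B=1024/793 C=3072/1991 E=2381824/666985 G=6638592/4979491 H=6638592/4979491] → run B
t=13: vr[A=3072/1991 B=1536/793 C=3072/1991 E=2381824/666985 G=6638592/4979491 H=6638592/4979491] → run G
t=14: vr[A=3072/1991 B=1536/793 C=3072/1991 E=2381824/666985 G=8677376/4979491 H=6638592/4979491] → run H
t=15: vr[A=3072/1991 B=1536/793 C=3072/1991 E=2381824/666985 G=8677376/4979491 H=8677376/4979491] → run A
t=16: vr[A=4096/1991 B=1536/793 C=3072/1991 E=2381824/666985 G=8677376/4979491 H=8677376/4979491] → run C
t=17: vr[A=4096/1991 B=1536/793 E=2381824/666985 G=8677376/4979491 H=8677376/4979491] → run G
t=18: vr[A=4096/1991 B=1536/793 E=2381824/666985 G=10716160/4979491 H=8677376/4979491] → run H
t=19: vr[A=4096/1991 B=1536/793 E=2381824/666985 G=10716160/4979491 H=10716160/4979491] → run B
t=20: vr[A=4096/1991 B=2048/793 E=2381824/666985 G=10716160/4979491 H=10716160/4979491] → run A
t=21: vr[B=2048/793 E=2381824/666985 G=10716160/4979491 H=10716160/4979491] → run G
t=22: vr[B=2048/793 E=2381824/666985 G=12754944/4979491 H=10716160/4979491] → run H
t=23: vr[B=2048/793 E=2381824/666985 G=12754944/4979491] → run G
t=24: vr[B=2048/793 E=2381824/666985] → run B
t=25: vr[B=2560/793 E=2381824/666985] → run B
t=26: vr[E=2381824/666985] → run E
t=27: vr[E=4420608/666985] → run E
t=28: vr[E=6459392/666985] → run E
t=29: vr[E=8498176/666985] → run E
t=30: (idle)
t=31: (idle)
t=32: (idle)

context switches = 26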